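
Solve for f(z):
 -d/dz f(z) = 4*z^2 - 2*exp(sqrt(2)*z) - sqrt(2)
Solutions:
 f(z) = C1 - 4*z^3/3 + sqrt(2)*z + sqrt(2)*exp(sqrt(2)*z)


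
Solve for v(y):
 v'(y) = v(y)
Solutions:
 v(y) = C1*exp(y)


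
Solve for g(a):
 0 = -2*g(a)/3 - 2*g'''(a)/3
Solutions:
 g(a) = C3*exp(-a) + (C1*sin(sqrt(3)*a/2) + C2*cos(sqrt(3)*a/2))*exp(a/2)


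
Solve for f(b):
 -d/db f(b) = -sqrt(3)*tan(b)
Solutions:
 f(b) = C1 - sqrt(3)*log(cos(b))


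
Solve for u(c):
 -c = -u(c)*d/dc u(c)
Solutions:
 u(c) = -sqrt(C1 + c^2)
 u(c) = sqrt(C1 + c^2)


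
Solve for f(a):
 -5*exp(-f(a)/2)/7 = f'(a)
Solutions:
 f(a) = 2*log(C1 - 5*a/14)


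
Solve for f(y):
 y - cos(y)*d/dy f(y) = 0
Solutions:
 f(y) = C1 + Integral(y/cos(y), y)


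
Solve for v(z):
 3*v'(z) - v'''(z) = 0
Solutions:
 v(z) = C1 + C2*exp(-sqrt(3)*z) + C3*exp(sqrt(3)*z)


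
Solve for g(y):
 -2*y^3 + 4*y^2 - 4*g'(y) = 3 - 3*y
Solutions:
 g(y) = C1 - y^4/8 + y^3/3 + 3*y^2/8 - 3*y/4


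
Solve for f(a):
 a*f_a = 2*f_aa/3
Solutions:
 f(a) = C1 + C2*erfi(sqrt(3)*a/2)


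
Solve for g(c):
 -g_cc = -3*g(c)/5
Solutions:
 g(c) = C1*exp(-sqrt(15)*c/5) + C2*exp(sqrt(15)*c/5)


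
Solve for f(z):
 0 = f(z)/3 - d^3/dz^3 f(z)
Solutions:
 f(z) = C3*exp(3^(2/3)*z/3) + (C1*sin(3^(1/6)*z/2) + C2*cos(3^(1/6)*z/2))*exp(-3^(2/3)*z/6)


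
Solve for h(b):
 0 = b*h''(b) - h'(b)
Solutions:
 h(b) = C1 + C2*b^2


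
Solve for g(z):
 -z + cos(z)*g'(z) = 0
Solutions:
 g(z) = C1 + Integral(z/cos(z), z)


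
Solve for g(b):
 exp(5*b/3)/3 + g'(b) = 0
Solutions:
 g(b) = C1 - exp(5*b/3)/5


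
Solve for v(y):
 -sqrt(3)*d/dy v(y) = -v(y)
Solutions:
 v(y) = C1*exp(sqrt(3)*y/3)


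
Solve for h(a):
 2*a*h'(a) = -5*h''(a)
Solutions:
 h(a) = C1 + C2*erf(sqrt(5)*a/5)


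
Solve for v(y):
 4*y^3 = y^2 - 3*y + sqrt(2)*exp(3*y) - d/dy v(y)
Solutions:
 v(y) = C1 - y^4 + y^3/3 - 3*y^2/2 + sqrt(2)*exp(3*y)/3


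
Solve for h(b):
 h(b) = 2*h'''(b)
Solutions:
 h(b) = C3*exp(2^(2/3)*b/2) + (C1*sin(2^(2/3)*sqrt(3)*b/4) + C2*cos(2^(2/3)*sqrt(3)*b/4))*exp(-2^(2/3)*b/4)


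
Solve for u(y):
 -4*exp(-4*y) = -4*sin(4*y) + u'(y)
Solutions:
 u(y) = C1 - cos(4*y) + exp(-4*y)


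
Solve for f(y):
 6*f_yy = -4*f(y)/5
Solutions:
 f(y) = C1*sin(sqrt(30)*y/15) + C2*cos(sqrt(30)*y/15)


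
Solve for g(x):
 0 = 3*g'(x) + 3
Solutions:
 g(x) = C1 - x


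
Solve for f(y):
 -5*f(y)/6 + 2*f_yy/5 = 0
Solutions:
 f(y) = C1*exp(-5*sqrt(3)*y/6) + C2*exp(5*sqrt(3)*y/6)


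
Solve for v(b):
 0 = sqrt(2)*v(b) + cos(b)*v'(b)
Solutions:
 v(b) = C1*(sin(b) - 1)^(sqrt(2)/2)/(sin(b) + 1)^(sqrt(2)/2)


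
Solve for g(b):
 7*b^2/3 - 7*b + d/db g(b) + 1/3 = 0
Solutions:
 g(b) = C1 - 7*b^3/9 + 7*b^2/2 - b/3


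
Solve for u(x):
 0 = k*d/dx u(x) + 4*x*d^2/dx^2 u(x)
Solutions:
 u(x) = C1 + x^(1 - re(k)/4)*(C2*sin(log(x)*Abs(im(k))/4) + C3*cos(log(x)*im(k)/4))


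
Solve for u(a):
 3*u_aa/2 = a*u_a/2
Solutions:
 u(a) = C1 + C2*erfi(sqrt(6)*a/6)


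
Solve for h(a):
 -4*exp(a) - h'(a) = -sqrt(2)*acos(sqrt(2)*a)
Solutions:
 h(a) = C1 + sqrt(2)*(a*acos(sqrt(2)*a) - sqrt(2)*sqrt(1 - 2*a^2)/2) - 4*exp(a)


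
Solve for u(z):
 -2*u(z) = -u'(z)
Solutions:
 u(z) = C1*exp(2*z)


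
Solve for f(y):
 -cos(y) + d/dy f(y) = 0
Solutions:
 f(y) = C1 + sin(y)


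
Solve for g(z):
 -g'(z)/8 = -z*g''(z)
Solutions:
 g(z) = C1 + C2*z^(9/8)


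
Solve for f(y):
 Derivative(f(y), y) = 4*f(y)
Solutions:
 f(y) = C1*exp(4*y)


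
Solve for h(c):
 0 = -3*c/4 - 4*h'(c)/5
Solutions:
 h(c) = C1 - 15*c^2/32


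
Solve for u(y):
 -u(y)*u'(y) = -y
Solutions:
 u(y) = -sqrt(C1 + y^2)
 u(y) = sqrt(C1 + y^2)


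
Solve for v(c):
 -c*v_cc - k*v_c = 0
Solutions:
 v(c) = C1 + c^(1 - re(k))*(C2*sin(log(c)*Abs(im(k))) + C3*cos(log(c)*im(k)))


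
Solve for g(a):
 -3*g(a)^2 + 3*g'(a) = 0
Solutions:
 g(a) = -1/(C1 + a)


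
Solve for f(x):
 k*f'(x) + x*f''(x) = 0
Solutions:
 f(x) = C1 + x^(1 - re(k))*(C2*sin(log(x)*Abs(im(k))) + C3*cos(log(x)*im(k)))


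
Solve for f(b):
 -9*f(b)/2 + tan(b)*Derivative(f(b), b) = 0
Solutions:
 f(b) = C1*sin(b)^(9/2)


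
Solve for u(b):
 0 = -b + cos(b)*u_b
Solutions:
 u(b) = C1 + Integral(b/cos(b), b)


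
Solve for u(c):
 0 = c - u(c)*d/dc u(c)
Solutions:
 u(c) = -sqrt(C1 + c^2)
 u(c) = sqrt(C1 + c^2)


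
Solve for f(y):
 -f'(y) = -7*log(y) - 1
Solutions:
 f(y) = C1 + 7*y*log(y) - 6*y


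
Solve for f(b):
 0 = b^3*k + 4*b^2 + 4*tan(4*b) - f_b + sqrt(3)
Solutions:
 f(b) = C1 + b^4*k/4 + 4*b^3/3 + sqrt(3)*b - log(cos(4*b))


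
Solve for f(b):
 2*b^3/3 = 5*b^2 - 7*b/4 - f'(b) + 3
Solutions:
 f(b) = C1 - b^4/6 + 5*b^3/3 - 7*b^2/8 + 3*b


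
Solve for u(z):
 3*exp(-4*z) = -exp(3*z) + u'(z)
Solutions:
 u(z) = C1 + exp(3*z)/3 - 3*exp(-4*z)/4


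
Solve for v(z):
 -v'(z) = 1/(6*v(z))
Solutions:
 v(z) = -sqrt(C1 - 3*z)/3
 v(z) = sqrt(C1 - 3*z)/3


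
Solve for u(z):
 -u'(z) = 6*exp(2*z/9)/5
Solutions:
 u(z) = C1 - 27*exp(2*z/9)/5


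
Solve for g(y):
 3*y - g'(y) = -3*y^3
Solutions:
 g(y) = C1 + 3*y^4/4 + 3*y^2/2


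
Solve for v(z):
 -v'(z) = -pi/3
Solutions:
 v(z) = C1 + pi*z/3


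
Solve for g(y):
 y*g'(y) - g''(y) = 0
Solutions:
 g(y) = C1 + C2*erfi(sqrt(2)*y/2)


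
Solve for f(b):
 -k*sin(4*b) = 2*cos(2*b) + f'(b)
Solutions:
 f(b) = C1 + k*cos(4*b)/4 - sin(2*b)


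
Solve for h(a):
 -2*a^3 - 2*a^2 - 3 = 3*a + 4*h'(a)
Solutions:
 h(a) = C1 - a^4/8 - a^3/6 - 3*a^2/8 - 3*a/4


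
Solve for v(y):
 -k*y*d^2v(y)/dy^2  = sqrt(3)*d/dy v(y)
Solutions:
 v(y) = C1 + y^(((re(k) - sqrt(3))*re(k) + im(k)^2)/(re(k)^2 + im(k)^2))*(C2*sin(sqrt(3)*log(y)*Abs(im(k))/(re(k)^2 + im(k)^2)) + C3*cos(sqrt(3)*log(y)*im(k)/(re(k)^2 + im(k)^2)))


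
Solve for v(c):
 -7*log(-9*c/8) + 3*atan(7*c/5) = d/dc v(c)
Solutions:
 v(c) = C1 - 7*c*log(-c) + 3*c*atan(7*c/5) - 14*c*log(3) + 7*c + 21*c*log(2) - 15*log(49*c^2 + 25)/14


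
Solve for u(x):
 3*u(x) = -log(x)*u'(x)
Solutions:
 u(x) = C1*exp(-3*li(x))


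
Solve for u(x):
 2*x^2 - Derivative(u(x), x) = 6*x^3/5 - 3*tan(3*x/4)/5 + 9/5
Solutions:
 u(x) = C1 - 3*x^4/10 + 2*x^3/3 - 9*x/5 - 4*log(cos(3*x/4))/5


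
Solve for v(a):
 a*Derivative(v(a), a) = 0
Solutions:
 v(a) = C1


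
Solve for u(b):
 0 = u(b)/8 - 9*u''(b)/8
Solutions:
 u(b) = C1*exp(-b/3) + C2*exp(b/3)


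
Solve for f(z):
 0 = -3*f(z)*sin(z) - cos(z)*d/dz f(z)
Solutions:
 f(z) = C1*cos(z)^3


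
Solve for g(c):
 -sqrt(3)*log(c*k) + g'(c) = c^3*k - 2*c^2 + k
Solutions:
 g(c) = C1 + c^4*k/4 - 2*c^3/3 + c*(k - sqrt(3)) + sqrt(3)*c*log(c*k)


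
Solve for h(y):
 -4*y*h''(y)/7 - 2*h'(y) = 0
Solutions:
 h(y) = C1 + C2/y^(5/2)


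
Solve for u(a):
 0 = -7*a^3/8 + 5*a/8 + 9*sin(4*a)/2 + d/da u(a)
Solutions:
 u(a) = C1 + 7*a^4/32 - 5*a^2/16 + 9*cos(4*a)/8


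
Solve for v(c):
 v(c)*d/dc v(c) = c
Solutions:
 v(c) = -sqrt(C1 + c^2)
 v(c) = sqrt(C1 + c^2)


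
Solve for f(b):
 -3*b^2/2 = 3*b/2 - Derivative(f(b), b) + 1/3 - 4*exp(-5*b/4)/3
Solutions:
 f(b) = C1 + b^3/2 + 3*b^2/4 + b/3 + 16*exp(-5*b/4)/15


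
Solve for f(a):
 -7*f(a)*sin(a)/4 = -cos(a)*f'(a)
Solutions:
 f(a) = C1/cos(a)^(7/4)


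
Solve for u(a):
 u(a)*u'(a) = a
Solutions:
 u(a) = -sqrt(C1 + a^2)
 u(a) = sqrt(C1 + a^2)


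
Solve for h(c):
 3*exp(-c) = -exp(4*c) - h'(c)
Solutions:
 h(c) = C1 - exp(4*c)/4 + 3*exp(-c)


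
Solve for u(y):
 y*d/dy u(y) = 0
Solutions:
 u(y) = C1


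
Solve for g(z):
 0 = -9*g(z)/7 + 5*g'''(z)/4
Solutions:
 g(z) = C3*exp(210^(2/3)*z/35) + (C1*sin(3*3^(1/6)*70^(2/3)*z/70) + C2*cos(3*3^(1/6)*70^(2/3)*z/70))*exp(-210^(2/3)*z/70)


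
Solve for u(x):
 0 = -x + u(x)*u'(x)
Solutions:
 u(x) = -sqrt(C1 + x^2)
 u(x) = sqrt(C1 + x^2)


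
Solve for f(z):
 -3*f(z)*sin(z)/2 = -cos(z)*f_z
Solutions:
 f(z) = C1/cos(z)^(3/2)


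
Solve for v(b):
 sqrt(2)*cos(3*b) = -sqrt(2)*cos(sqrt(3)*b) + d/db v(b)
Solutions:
 v(b) = C1 + sqrt(2)*sin(3*b)/3 + sqrt(6)*sin(sqrt(3)*b)/3


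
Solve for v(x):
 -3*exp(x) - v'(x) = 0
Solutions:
 v(x) = C1 - 3*exp(x)


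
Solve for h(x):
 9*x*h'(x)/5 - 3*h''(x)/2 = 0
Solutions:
 h(x) = C1 + C2*erfi(sqrt(15)*x/5)


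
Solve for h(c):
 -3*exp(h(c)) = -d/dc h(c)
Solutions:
 h(c) = log(-1/(C1 + 3*c))


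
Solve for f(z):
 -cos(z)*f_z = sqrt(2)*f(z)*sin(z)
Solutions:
 f(z) = C1*cos(z)^(sqrt(2))


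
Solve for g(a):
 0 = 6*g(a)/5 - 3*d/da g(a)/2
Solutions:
 g(a) = C1*exp(4*a/5)


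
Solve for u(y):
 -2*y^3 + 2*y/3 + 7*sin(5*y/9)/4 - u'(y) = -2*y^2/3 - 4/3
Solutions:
 u(y) = C1 - y^4/2 + 2*y^3/9 + y^2/3 + 4*y/3 - 63*cos(5*y/9)/20


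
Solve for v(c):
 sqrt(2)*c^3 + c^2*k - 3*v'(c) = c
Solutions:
 v(c) = C1 + sqrt(2)*c^4/12 + c^3*k/9 - c^2/6


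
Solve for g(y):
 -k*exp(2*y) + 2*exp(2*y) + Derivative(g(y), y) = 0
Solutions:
 g(y) = C1 + k*exp(2*y)/2 - exp(2*y)


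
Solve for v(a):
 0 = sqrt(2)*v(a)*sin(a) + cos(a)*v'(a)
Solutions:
 v(a) = C1*cos(a)^(sqrt(2))


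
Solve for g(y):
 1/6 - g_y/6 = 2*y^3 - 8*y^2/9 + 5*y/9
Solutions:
 g(y) = C1 - 3*y^4 + 16*y^3/9 - 5*y^2/3 + y


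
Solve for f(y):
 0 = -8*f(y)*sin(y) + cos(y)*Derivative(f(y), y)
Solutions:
 f(y) = C1/cos(y)^8


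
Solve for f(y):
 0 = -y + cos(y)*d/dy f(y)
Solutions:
 f(y) = C1 + Integral(y/cos(y), y)


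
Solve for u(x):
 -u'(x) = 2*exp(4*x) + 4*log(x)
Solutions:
 u(x) = C1 - 4*x*log(x) + 4*x - exp(4*x)/2


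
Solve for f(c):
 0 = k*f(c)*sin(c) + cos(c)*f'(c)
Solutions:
 f(c) = C1*exp(k*log(cos(c)))


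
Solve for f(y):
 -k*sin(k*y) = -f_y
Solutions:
 f(y) = C1 - cos(k*y)


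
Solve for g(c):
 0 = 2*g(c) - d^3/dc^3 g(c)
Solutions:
 g(c) = C3*exp(2^(1/3)*c) + (C1*sin(2^(1/3)*sqrt(3)*c/2) + C2*cos(2^(1/3)*sqrt(3)*c/2))*exp(-2^(1/3)*c/2)


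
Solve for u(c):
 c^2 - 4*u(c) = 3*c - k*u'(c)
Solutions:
 u(c) = C1*exp(4*c/k) + c^2/4 + c*k/8 - 3*c/4 + k^2/32 - 3*k/16


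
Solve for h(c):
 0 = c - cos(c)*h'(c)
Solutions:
 h(c) = C1 + Integral(c/cos(c), c)


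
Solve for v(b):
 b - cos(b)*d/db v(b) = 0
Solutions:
 v(b) = C1 + Integral(b/cos(b), b)


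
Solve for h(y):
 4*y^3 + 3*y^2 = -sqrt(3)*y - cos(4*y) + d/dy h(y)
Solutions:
 h(y) = C1 + y^4 + y^3 + sqrt(3)*y^2/2 + sin(4*y)/4


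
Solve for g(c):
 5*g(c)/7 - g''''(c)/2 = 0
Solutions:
 g(c) = C1*exp(-10^(1/4)*7^(3/4)*c/7) + C2*exp(10^(1/4)*7^(3/4)*c/7) + C3*sin(10^(1/4)*7^(3/4)*c/7) + C4*cos(10^(1/4)*7^(3/4)*c/7)


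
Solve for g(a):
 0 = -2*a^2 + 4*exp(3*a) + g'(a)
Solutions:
 g(a) = C1 + 2*a^3/3 - 4*exp(3*a)/3


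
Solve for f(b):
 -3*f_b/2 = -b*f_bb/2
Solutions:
 f(b) = C1 + C2*b^4


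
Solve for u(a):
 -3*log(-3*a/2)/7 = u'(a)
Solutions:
 u(a) = C1 - 3*a*log(-a)/7 + 3*a*(-log(3) + log(2) + 1)/7


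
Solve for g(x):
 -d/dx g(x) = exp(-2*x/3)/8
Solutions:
 g(x) = C1 + 3*exp(-2*x/3)/16


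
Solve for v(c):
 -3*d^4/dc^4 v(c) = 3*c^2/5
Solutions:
 v(c) = C1 + C2*c + C3*c^2 + C4*c^3 - c^6/1800


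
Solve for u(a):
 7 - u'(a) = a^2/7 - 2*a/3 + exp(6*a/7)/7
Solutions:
 u(a) = C1 - a^3/21 + a^2/3 + 7*a - exp(6*a/7)/6


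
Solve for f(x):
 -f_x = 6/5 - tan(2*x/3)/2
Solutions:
 f(x) = C1 - 6*x/5 - 3*log(cos(2*x/3))/4


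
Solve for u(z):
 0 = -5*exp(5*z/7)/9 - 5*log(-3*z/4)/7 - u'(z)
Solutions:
 u(z) = C1 - 5*z*log(-z)/7 + 5*z*(-log(3) + 1 + 2*log(2))/7 - 7*exp(5*z/7)/9


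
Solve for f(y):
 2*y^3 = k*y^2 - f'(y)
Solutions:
 f(y) = C1 + k*y^3/3 - y^4/2


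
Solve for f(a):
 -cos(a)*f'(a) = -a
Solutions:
 f(a) = C1 + Integral(a/cos(a), a)


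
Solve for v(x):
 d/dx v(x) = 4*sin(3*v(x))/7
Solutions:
 -4*x/7 + log(cos(3*v(x)) - 1)/6 - log(cos(3*v(x)) + 1)/6 = C1


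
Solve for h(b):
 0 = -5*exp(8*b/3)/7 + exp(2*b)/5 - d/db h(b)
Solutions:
 h(b) = C1 - 15*exp(8*b/3)/56 + exp(2*b)/10


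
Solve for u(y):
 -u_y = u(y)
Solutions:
 u(y) = C1*exp(-y)


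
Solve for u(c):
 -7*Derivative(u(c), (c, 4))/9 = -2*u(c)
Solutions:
 u(c) = C1*exp(-2^(1/4)*sqrt(3)*7^(3/4)*c/7) + C2*exp(2^(1/4)*sqrt(3)*7^(3/4)*c/7) + C3*sin(2^(1/4)*sqrt(3)*7^(3/4)*c/7) + C4*cos(2^(1/4)*sqrt(3)*7^(3/4)*c/7)


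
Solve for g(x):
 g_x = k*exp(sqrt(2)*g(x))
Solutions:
 g(x) = sqrt(2)*(2*log(-1/(C1 + k*x)) - log(2))/4


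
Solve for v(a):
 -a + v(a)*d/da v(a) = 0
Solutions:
 v(a) = -sqrt(C1 + a^2)
 v(a) = sqrt(C1 + a^2)


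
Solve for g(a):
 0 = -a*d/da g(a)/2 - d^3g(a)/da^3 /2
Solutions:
 g(a) = C1 + Integral(C2*airyai(-a) + C3*airybi(-a), a)


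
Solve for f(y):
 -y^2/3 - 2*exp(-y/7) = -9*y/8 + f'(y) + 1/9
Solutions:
 f(y) = C1 - y^3/9 + 9*y^2/16 - y/9 + 14*exp(-y/7)


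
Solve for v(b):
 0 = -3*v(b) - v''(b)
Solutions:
 v(b) = C1*sin(sqrt(3)*b) + C2*cos(sqrt(3)*b)


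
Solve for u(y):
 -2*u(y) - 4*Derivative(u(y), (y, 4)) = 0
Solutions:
 u(y) = (C1*sin(2^(1/4)*y/2) + C2*cos(2^(1/4)*y/2))*exp(-2^(1/4)*y/2) + (C3*sin(2^(1/4)*y/2) + C4*cos(2^(1/4)*y/2))*exp(2^(1/4)*y/2)


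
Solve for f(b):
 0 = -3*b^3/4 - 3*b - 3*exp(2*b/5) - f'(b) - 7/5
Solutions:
 f(b) = C1 - 3*b^4/16 - 3*b^2/2 - 7*b/5 - 15*exp(2*b/5)/2


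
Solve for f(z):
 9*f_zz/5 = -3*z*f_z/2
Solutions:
 f(z) = C1 + C2*erf(sqrt(15)*z/6)


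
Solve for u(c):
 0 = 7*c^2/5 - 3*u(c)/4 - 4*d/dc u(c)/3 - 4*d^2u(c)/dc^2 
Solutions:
 u(c) = 28*c^2/15 - 896*c/135 + (C1*sin(sqrt(23)*c/12) + C2*cos(sqrt(23)*c/12))*exp(-c/6) - 9856/1215


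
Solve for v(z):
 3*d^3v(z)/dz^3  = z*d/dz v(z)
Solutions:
 v(z) = C1 + Integral(C2*airyai(3^(2/3)*z/3) + C3*airybi(3^(2/3)*z/3), z)


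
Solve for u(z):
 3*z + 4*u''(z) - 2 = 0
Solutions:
 u(z) = C1 + C2*z - z^3/8 + z^2/4


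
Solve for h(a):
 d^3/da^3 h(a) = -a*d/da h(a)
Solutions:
 h(a) = C1 + Integral(C2*airyai(-a) + C3*airybi(-a), a)


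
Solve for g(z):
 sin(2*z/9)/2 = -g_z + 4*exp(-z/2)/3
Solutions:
 g(z) = C1 + 9*cos(2*z/9)/4 - 8*exp(-z/2)/3


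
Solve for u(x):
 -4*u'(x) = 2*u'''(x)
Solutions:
 u(x) = C1 + C2*sin(sqrt(2)*x) + C3*cos(sqrt(2)*x)


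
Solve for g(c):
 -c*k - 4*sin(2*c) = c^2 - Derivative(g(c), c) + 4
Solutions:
 g(c) = C1 + c^3/3 + c^2*k/2 + 4*c - 2*cos(2*c)


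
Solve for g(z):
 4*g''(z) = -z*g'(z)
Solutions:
 g(z) = C1 + C2*erf(sqrt(2)*z/4)


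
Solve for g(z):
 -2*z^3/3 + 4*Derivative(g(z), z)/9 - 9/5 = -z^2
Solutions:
 g(z) = C1 + 3*z^4/8 - 3*z^3/4 + 81*z/20


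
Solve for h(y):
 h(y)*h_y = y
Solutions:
 h(y) = -sqrt(C1 + y^2)
 h(y) = sqrt(C1 + y^2)


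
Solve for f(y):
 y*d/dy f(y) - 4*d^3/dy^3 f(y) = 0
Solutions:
 f(y) = C1 + Integral(C2*airyai(2^(1/3)*y/2) + C3*airybi(2^(1/3)*y/2), y)


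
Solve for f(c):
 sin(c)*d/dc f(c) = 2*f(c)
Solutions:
 f(c) = C1*(cos(c) - 1)/(cos(c) + 1)


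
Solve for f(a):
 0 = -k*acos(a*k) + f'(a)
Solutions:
 f(a) = C1 + k*Piecewise((a*acos(a*k) - sqrt(-a^2*k^2 + 1)/k, Ne(k, 0)), (pi*a/2, True))


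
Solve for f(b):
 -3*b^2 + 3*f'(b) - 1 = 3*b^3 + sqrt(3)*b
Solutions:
 f(b) = C1 + b^4/4 + b^3/3 + sqrt(3)*b^2/6 + b/3


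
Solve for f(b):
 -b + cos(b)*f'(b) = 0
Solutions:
 f(b) = C1 + Integral(b/cos(b), b)


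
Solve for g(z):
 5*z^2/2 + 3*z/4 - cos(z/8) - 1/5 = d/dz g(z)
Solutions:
 g(z) = C1 + 5*z^3/6 + 3*z^2/8 - z/5 - 8*sin(z/8)


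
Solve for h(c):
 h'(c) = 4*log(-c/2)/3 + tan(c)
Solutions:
 h(c) = C1 + 4*c*log(-c)/3 - 4*c/3 - 4*c*log(2)/3 - log(cos(c))


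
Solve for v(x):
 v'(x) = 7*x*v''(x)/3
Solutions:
 v(x) = C1 + C2*x^(10/7)


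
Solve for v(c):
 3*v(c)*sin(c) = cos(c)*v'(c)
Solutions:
 v(c) = C1/cos(c)^3


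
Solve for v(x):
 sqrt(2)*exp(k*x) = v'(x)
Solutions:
 v(x) = C1 + sqrt(2)*exp(k*x)/k


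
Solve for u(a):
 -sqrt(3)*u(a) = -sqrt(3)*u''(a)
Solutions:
 u(a) = C1*exp(-a) + C2*exp(a)


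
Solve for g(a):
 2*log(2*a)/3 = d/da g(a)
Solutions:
 g(a) = C1 + 2*a*log(a)/3 - 2*a/3 + 2*a*log(2)/3


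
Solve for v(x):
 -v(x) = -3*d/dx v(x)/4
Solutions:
 v(x) = C1*exp(4*x/3)


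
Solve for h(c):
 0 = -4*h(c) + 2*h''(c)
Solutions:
 h(c) = C1*exp(-sqrt(2)*c) + C2*exp(sqrt(2)*c)


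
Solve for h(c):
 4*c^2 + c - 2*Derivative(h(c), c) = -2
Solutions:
 h(c) = C1 + 2*c^3/3 + c^2/4 + c


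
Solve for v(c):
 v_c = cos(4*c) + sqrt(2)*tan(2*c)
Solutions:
 v(c) = C1 - sqrt(2)*log(cos(2*c))/2 + sin(4*c)/4


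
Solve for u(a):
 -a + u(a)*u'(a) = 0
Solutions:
 u(a) = -sqrt(C1 + a^2)
 u(a) = sqrt(C1 + a^2)


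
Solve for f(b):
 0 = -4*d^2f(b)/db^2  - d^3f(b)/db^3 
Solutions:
 f(b) = C1 + C2*b + C3*exp(-4*b)


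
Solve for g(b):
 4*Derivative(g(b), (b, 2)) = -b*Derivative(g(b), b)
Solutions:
 g(b) = C1 + C2*erf(sqrt(2)*b/4)


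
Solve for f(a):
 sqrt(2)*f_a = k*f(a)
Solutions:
 f(a) = C1*exp(sqrt(2)*a*k/2)


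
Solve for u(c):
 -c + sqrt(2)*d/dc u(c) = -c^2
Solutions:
 u(c) = C1 - sqrt(2)*c^3/6 + sqrt(2)*c^2/4


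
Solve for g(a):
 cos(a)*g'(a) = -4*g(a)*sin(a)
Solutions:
 g(a) = C1*cos(a)^4


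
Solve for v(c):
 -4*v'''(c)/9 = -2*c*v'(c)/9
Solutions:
 v(c) = C1 + Integral(C2*airyai(2^(2/3)*c/2) + C3*airybi(2^(2/3)*c/2), c)


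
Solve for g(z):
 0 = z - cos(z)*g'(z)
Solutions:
 g(z) = C1 + Integral(z/cos(z), z)


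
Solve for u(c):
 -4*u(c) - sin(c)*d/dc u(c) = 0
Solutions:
 u(c) = C1*(cos(c)^2 + 2*cos(c) + 1)/(cos(c)^2 - 2*cos(c) + 1)


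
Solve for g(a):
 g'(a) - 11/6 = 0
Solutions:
 g(a) = C1 + 11*a/6


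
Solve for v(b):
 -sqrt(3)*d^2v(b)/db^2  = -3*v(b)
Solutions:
 v(b) = C1*exp(-3^(1/4)*b) + C2*exp(3^(1/4)*b)


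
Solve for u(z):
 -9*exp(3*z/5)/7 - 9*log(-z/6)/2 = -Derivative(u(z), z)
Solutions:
 u(z) = C1 + 9*z*log(-z)/2 + 9*z*(-log(6) - 1)/2 + 15*exp(3*z/5)/7


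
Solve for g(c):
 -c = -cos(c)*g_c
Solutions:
 g(c) = C1 + Integral(c/cos(c), c)


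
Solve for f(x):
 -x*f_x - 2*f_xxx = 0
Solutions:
 f(x) = C1 + Integral(C2*airyai(-2^(2/3)*x/2) + C3*airybi(-2^(2/3)*x/2), x)


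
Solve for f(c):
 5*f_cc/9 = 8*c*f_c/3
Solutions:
 f(c) = C1 + C2*erfi(2*sqrt(15)*c/5)


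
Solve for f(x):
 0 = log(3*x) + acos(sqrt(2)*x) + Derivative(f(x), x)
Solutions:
 f(x) = C1 - x*log(x) - x*acos(sqrt(2)*x) - x*log(3) + x + sqrt(2)*sqrt(1 - 2*x^2)/2


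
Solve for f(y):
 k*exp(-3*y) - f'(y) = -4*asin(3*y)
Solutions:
 f(y) = C1 - k*exp(-3*y)/3 + 4*y*asin(3*y) + 4*sqrt(1 - 9*y^2)/3


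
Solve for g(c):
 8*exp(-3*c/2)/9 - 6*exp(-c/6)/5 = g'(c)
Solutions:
 g(c) = C1 - 16*exp(-3*c/2)/27 + 36*exp(-c/6)/5


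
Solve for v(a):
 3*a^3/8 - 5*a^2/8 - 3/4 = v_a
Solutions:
 v(a) = C1 + 3*a^4/32 - 5*a^3/24 - 3*a/4


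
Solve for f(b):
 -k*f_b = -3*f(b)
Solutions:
 f(b) = C1*exp(3*b/k)


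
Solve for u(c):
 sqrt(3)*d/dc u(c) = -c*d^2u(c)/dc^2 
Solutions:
 u(c) = C1 + C2*c^(1 - sqrt(3))


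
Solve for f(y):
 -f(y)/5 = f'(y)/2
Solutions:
 f(y) = C1*exp(-2*y/5)


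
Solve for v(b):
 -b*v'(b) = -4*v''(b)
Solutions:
 v(b) = C1 + C2*erfi(sqrt(2)*b/4)


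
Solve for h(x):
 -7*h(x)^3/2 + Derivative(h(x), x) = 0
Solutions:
 h(x) = -sqrt(-1/(C1 + 7*x))
 h(x) = sqrt(-1/(C1 + 7*x))


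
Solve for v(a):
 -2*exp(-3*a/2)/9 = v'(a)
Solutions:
 v(a) = C1 + 4*exp(-3*a/2)/27


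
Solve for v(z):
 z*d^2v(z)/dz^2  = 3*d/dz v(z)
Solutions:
 v(z) = C1 + C2*z^4


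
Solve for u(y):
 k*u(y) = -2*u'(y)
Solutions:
 u(y) = C1*exp(-k*y/2)


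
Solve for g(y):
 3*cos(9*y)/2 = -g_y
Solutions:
 g(y) = C1 - sin(9*y)/6


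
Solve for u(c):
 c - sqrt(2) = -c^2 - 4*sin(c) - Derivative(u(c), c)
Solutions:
 u(c) = C1 - c^3/3 - c^2/2 + sqrt(2)*c + 4*cos(c)


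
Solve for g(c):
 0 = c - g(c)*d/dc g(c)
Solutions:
 g(c) = -sqrt(C1 + c^2)
 g(c) = sqrt(C1 + c^2)


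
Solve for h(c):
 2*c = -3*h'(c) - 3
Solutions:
 h(c) = C1 - c^2/3 - c


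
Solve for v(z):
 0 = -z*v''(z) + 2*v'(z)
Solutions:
 v(z) = C1 + C2*z^3


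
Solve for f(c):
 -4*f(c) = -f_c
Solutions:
 f(c) = C1*exp(4*c)


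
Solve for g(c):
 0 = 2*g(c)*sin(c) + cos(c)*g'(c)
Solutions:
 g(c) = C1*cos(c)^2


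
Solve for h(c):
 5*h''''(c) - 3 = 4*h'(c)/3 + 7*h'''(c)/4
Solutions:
 h(c) = C1 + C2*exp(c*(-(240*sqrt(14743) + 29143)^(1/3) - 49/(240*sqrt(14743) + 29143)^(1/3) + 14)/120)*sin(sqrt(3)*c*(-(240*sqrt(14743) + 29143)^(1/3) + 49/(240*sqrt(14743) + 29143)^(1/3))/120) + C3*exp(c*(-(240*sqrt(14743) + 29143)^(1/3) - 49/(240*sqrt(14743) + 29143)^(1/3) + 14)/120)*cos(sqrt(3)*c*(-(240*sqrt(14743) + 29143)^(1/3) + 49/(240*sqrt(14743) + 29143)^(1/3))/120) + C4*exp(c*(49/(240*sqrt(14743) + 29143)^(1/3) + 7 + (240*sqrt(14743) + 29143)^(1/3))/60) - 9*c/4


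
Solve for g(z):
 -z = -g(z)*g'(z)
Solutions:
 g(z) = -sqrt(C1 + z^2)
 g(z) = sqrt(C1 + z^2)


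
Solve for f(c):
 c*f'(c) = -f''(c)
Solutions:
 f(c) = C1 + C2*erf(sqrt(2)*c/2)


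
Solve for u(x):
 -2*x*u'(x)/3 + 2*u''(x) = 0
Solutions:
 u(x) = C1 + C2*erfi(sqrt(6)*x/6)


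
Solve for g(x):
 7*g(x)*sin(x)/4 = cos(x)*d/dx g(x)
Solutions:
 g(x) = C1/cos(x)^(7/4)


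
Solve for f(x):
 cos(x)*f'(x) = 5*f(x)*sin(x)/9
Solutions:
 f(x) = C1/cos(x)^(5/9)


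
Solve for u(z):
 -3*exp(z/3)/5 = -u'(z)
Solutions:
 u(z) = C1 + 9*exp(z/3)/5


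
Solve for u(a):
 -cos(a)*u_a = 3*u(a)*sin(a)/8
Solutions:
 u(a) = C1*cos(a)^(3/8)


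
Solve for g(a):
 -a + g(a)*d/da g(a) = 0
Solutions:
 g(a) = -sqrt(C1 + a^2)
 g(a) = sqrt(C1 + a^2)


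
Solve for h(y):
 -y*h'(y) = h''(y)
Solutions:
 h(y) = C1 + C2*erf(sqrt(2)*y/2)


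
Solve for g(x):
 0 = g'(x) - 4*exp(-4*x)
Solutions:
 g(x) = C1 - exp(-4*x)


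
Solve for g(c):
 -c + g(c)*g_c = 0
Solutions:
 g(c) = -sqrt(C1 + c^2)
 g(c) = sqrt(C1 + c^2)


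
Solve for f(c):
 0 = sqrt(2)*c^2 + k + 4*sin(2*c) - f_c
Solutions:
 f(c) = C1 + sqrt(2)*c^3/3 + c*k - 2*cos(2*c)


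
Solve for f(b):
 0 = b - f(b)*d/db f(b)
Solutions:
 f(b) = -sqrt(C1 + b^2)
 f(b) = sqrt(C1 + b^2)


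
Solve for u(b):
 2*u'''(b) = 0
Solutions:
 u(b) = C1 + C2*b + C3*b^2


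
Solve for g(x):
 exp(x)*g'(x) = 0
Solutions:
 g(x) = C1


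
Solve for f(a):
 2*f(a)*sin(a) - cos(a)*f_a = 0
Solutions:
 f(a) = C1/cos(a)^2


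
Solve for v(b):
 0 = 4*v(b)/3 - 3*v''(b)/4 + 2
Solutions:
 v(b) = C1*exp(-4*b/3) + C2*exp(4*b/3) - 3/2


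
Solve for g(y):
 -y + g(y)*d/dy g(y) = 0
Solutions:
 g(y) = -sqrt(C1 + y^2)
 g(y) = sqrt(C1 + y^2)


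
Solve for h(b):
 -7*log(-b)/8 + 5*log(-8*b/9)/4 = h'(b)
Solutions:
 h(b) = C1 + 3*b*log(-b)/8 + b*(-20*log(3) - 3 + 30*log(2))/8


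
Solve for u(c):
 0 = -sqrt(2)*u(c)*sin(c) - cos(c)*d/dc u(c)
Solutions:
 u(c) = C1*cos(c)^(sqrt(2))


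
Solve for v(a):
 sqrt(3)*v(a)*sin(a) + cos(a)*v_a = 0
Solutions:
 v(a) = C1*cos(a)^(sqrt(3))


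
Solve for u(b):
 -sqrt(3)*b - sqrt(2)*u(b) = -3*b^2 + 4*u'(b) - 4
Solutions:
 u(b) = C1*exp(-sqrt(2)*b/4) + 3*sqrt(2)*b^2/2 - 12*b - sqrt(6)*b/2 + 2*sqrt(3) + 26*sqrt(2)


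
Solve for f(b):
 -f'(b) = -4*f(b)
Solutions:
 f(b) = C1*exp(4*b)


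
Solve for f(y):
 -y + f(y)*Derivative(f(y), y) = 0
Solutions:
 f(y) = -sqrt(C1 + y^2)
 f(y) = sqrt(C1 + y^2)


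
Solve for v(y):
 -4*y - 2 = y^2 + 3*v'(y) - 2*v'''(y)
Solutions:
 v(y) = C1 + C2*exp(-sqrt(6)*y/2) + C3*exp(sqrt(6)*y/2) - y^3/9 - 2*y^2/3 - 10*y/9


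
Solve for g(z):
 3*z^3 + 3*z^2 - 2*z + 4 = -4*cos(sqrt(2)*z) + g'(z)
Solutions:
 g(z) = C1 + 3*z^4/4 + z^3 - z^2 + 4*z + 2*sqrt(2)*sin(sqrt(2)*z)


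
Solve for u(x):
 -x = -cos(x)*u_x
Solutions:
 u(x) = C1 + Integral(x/cos(x), x)


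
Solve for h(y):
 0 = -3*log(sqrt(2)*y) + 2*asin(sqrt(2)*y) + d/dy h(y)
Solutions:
 h(y) = C1 + 3*y*log(y) - 2*y*asin(sqrt(2)*y) - 3*y + 3*y*log(2)/2 - sqrt(2)*sqrt(1 - 2*y^2)


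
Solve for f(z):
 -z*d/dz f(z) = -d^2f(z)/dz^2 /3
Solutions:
 f(z) = C1 + C2*erfi(sqrt(6)*z/2)


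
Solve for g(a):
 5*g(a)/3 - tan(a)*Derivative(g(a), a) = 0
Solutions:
 g(a) = C1*sin(a)^(5/3)


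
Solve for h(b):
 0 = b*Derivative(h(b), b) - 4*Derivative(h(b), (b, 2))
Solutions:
 h(b) = C1 + C2*erfi(sqrt(2)*b/4)


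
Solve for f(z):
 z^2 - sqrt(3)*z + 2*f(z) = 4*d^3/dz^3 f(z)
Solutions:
 f(z) = C3*exp(2^(2/3)*z/2) - z^2/2 + sqrt(3)*z/2 + (C1*sin(2^(2/3)*sqrt(3)*z/4) + C2*cos(2^(2/3)*sqrt(3)*z/4))*exp(-2^(2/3)*z/4)


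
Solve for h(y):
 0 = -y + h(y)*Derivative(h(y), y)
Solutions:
 h(y) = -sqrt(C1 + y^2)
 h(y) = sqrt(C1 + y^2)


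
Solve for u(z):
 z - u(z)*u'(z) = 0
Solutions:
 u(z) = -sqrt(C1 + z^2)
 u(z) = sqrt(C1 + z^2)


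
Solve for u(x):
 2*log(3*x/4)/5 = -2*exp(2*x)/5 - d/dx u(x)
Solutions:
 u(x) = C1 - 2*x*log(x)/5 + 2*x*(-log(3) + 1 + 2*log(2))/5 - exp(2*x)/5


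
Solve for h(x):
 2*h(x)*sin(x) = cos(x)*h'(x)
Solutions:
 h(x) = C1/cos(x)^2


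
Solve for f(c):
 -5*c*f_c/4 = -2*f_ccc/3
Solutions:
 f(c) = C1 + Integral(C2*airyai(15^(1/3)*c/2) + C3*airybi(15^(1/3)*c/2), c)


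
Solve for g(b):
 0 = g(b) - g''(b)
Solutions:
 g(b) = C1*exp(-b) + C2*exp(b)


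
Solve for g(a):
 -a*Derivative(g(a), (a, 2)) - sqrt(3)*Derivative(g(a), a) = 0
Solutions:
 g(a) = C1 + C2*a^(1 - sqrt(3))


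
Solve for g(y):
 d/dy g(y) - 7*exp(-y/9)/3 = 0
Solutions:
 g(y) = C1 - 21*exp(-y/9)


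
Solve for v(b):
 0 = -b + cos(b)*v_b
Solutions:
 v(b) = C1 + Integral(b/cos(b), b)


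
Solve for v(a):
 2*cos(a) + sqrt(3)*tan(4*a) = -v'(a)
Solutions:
 v(a) = C1 + sqrt(3)*log(cos(4*a))/4 - 2*sin(a)


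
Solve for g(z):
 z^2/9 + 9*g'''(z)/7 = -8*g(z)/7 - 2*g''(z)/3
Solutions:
 g(z) = C1*exp(z*(-28 + 98*2^(1/3)/(243*sqrt(60421) + 59735)^(1/3) + 2^(2/3)*(243*sqrt(60421) + 59735)^(1/3))/162)*sin(2^(1/3)*sqrt(3)*z*(-2^(1/3)*(243*sqrt(60421) + 59735)^(1/3) + 98/(243*sqrt(60421) + 59735)^(1/3))/162) + C2*exp(z*(-28 + 98*2^(1/3)/(243*sqrt(60421) + 59735)^(1/3) + 2^(2/3)*(243*sqrt(60421) + 59735)^(1/3))/162)*cos(2^(1/3)*sqrt(3)*z*(-2^(1/3)*(243*sqrt(60421) + 59735)^(1/3) + 98/(243*sqrt(60421) + 59735)^(1/3))/162) + C3*exp(-z*(98*2^(1/3)/(243*sqrt(60421) + 59735)^(1/3) + 14 + 2^(2/3)*(243*sqrt(60421) + 59735)^(1/3))/81) - 7*z^2/72 + 49/432


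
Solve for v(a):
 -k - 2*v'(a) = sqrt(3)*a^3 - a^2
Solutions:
 v(a) = C1 - sqrt(3)*a^4/8 + a^3/6 - a*k/2


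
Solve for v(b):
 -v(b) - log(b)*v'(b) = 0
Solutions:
 v(b) = C1*exp(-li(b))


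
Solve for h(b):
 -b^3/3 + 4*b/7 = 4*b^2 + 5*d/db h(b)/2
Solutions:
 h(b) = C1 - b^4/30 - 8*b^3/15 + 4*b^2/35


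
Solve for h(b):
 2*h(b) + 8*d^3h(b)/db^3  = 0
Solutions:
 h(b) = C3*exp(-2^(1/3)*b/2) + (C1*sin(2^(1/3)*sqrt(3)*b/4) + C2*cos(2^(1/3)*sqrt(3)*b/4))*exp(2^(1/3)*b/4)


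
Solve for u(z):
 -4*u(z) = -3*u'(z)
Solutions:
 u(z) = C1*exp(4*z/3)


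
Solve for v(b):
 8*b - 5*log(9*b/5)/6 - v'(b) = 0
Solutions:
 v(b) = C1 + 4*b^2 - 5*b*log(b)/6 - 5*b*log(3)/3 + 5*b/6 + 5*b*log(5)/6


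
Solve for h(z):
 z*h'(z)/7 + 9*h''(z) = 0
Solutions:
 h(z) = C1 + C2*erf(sqrt(14)*z/42)


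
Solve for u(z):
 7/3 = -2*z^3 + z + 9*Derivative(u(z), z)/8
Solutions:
 u(z) = C1 + 4*z^4/9 - 4*z^2/9 + 56*z/27


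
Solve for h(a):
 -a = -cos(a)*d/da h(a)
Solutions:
 h(a) = C1 + Integral(a/cos(a), a)


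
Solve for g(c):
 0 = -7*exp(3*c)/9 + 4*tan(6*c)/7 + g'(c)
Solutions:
 g(c) = C1 + 7*exp(3*c)/27 + 2*log(cos(6*c))/21


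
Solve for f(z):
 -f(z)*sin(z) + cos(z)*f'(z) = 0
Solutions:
 f(z) = C1/cos(z)


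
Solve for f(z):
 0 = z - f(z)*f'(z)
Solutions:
 f(z) = -sqrt(C1 + z^2)
 f(z) = sqrt(C1 + z^2)


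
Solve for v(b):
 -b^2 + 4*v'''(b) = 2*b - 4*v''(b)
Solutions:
 v(b) = C1 + C2*b + C3*exp(-b) + b^4/48


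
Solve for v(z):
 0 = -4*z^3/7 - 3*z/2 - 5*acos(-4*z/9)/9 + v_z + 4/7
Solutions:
 v(z) = C1 + z^4/7 + 3*z^2/4 + 5*z*acos(-4*z/9)/9 - 4*z/7 + 5*sqrt(81 - 16*z^2)/36


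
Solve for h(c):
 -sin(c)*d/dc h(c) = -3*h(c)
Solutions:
 h(c) = C1*(cos(c) - 1)^(3/2)/(cos(c) + 1)^(3/2)


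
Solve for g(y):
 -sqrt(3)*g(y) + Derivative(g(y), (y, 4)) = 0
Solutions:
 g(y) = C1*exp(-3^(1/8)*y) + C2*exp(3^(1/8)*y) + C3*sin(3^(1/8)*y) + C4*cos(3^(1/8)*y)


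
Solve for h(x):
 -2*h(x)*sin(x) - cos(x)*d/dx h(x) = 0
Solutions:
 h(x) = C1*cos(x)^2


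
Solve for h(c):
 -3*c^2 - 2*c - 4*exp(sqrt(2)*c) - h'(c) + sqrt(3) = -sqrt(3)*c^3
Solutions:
 h(c) = C1 + sqrt(3)*c^4/4 - c^3 - c^2 + sqrt(3)*c - 2*sqrt(2)*exp(sqrt(2)*c)


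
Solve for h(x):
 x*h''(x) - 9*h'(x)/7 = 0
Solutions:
 h(x) = C1 + C2*x^(16/7)


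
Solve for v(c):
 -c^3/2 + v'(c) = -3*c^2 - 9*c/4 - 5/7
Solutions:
 v(c) = C1 + c^4/8 - c^3 - 9*c^2/8 - 5*c/7


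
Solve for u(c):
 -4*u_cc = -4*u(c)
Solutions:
 u(c) = C1*exp(-c) + C2*exp(c)


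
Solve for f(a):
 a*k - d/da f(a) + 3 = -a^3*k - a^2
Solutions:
 f(a) = C1 + a^4*k/4 + a^3/3 + a^2*k/2 + 3*a


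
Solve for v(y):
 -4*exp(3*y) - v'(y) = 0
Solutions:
 v(y) = C1 - 4*exp(3*y)/3


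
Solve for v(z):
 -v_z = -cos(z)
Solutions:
 v(z) = C1 + sin(z)


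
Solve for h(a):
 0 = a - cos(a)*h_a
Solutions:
 h(a) = C1 + Integral(a/cos(a), a)


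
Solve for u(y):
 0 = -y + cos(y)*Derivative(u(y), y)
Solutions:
 u(y) = C1 + Integral(y/cos(y), y)


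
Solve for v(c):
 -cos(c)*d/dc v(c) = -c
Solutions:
 v(c) = C1 + Integral(c/cos(c), c)


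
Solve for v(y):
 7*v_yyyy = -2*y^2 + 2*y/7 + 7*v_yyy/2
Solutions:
 v(y) = C1 + C2*y + C3*y^2 + C4*exp(y/2) + y^5/105 + 9*y^4/98 + 36*y^3/49


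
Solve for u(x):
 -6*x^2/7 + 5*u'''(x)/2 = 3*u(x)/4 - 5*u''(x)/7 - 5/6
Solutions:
 u(x) = C1*exp(-x*(40*20^(1/3)/(63*sqrt(192241) + 27623)^(1/3) + 40 + 50^(1/3)*(63*sqrt(192241) + 27623)^(1/3))/420)*sin(sqrt(3)*x*(-50^(1/3)*(63*sqrt(192241) + 27623)^(1/3) + 40*20^(1/3)/(63*sqrt(192241) + 27623)^(1/3))/420) + C2*exp(-x*(40*20^(1/3)/(63*sqrt(192241) + 27623)^(1/3) + 40 + 50^(1/3)*(63*sqrt(192241) + 27623)^(1/3))/420)*cos(sqrt(3)*x*(-50^(1/3)*(63*sqrt(192241) + 27623)^(1/3) + 40*20^(1/3)/(63*sqrt(192241) + 27623)^(1/3))/420) + C3*exp(x*(-20 + 40*20^(1/3)/(63*sqrt(192241) + 27623)^(1/3) + 50^(1/3)*(63*sqrt(192241) + 27623)^(1/3))/210) - 8*x^2/7 - 470/441


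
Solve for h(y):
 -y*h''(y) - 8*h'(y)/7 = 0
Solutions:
 h(y) = C1 + C2/y^(1/7)


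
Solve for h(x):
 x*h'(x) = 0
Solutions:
 h(x) = C1


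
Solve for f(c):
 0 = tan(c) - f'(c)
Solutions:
 f(c) = C1 - log(cos(c))


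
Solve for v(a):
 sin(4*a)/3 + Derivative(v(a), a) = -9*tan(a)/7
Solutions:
 v(a) = C1 + 9*log(cos(a))/7 + cos(4*a)/12


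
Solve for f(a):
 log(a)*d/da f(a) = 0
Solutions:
 f(a) = C1


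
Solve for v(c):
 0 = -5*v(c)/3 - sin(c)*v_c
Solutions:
 v(c) = C1*(cos(c) + 1)^(5/6)/(cos(c) - 1)^(5/6)


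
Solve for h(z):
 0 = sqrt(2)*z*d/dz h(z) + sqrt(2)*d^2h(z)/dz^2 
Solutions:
 h(z) = C1 + C2*erf(sqrt(2)*z/2)


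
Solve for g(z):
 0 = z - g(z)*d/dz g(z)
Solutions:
 g(z) = -sqrt(C1 + z^2)
 g(z) = sqrt(C1 + z^2)


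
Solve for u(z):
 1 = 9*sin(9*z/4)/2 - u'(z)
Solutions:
 u(z) = C1 - z - 2*cos(9*z/4)


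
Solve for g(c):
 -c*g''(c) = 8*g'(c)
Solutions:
 g(c) = C1 + C2/c^7


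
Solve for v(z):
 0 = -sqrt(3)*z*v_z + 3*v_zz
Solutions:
 v(z) = C1 + C2*erfi(sqrt(2)*3^(3/4)*z/6)


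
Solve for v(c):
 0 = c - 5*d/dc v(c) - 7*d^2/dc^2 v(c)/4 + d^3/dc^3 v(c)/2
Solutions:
 v(c) = C1 + C2*exp(c*(7 - sqrt(209))/4) + C3*exp(c*(7 + sqrt(209))/4) + c^2/10 - 7*c/100


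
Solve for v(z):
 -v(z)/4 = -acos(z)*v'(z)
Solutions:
 v(z) = C1*exp(Integral(1/acos(z), z)/4)


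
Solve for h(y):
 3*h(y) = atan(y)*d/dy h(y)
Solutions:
 h(y) = C1*exp(3*Integral(1/atan(y), y))


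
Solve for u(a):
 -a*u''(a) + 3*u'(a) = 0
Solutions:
 u(a) = C1 + C2*a^4


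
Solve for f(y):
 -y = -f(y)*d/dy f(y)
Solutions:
 f(y) = -sqrt(C1 + y^2)
 f(y) = sqrt(C1 + y^2)


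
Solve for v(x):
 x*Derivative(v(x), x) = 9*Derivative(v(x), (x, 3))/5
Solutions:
 v(x) = C1 + Integral(C2*airyai(15^(1/3)*x/3) + C3*airybi(15^(1/3)*x/3), x)


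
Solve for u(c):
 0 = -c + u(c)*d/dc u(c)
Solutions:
 u(c) = -sqrt(C1 + c^2)
 u(c) = sqrt(C1 + c^2)


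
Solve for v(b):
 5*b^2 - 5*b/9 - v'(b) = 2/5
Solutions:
 v(b) = C1 + 5*b^3/3 - 5*b^2/18 - 2*b/5


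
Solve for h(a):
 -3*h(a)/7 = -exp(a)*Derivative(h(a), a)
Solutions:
 h(a) = C1*exp(-3*exp(-a)/7)


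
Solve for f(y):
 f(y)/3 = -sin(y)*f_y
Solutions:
 f(y) = C1*(cos(y) + 1)^(1/6)/(cos(y) - 1)^(1/6)


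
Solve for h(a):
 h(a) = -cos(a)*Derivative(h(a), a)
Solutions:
 h(a) = C1*sqrt(sin(a) - 1)/sqrt(sin(a) + 1)


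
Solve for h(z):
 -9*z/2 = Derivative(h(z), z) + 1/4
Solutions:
 h(z) = C1 - 9*z^2/4 - z/4


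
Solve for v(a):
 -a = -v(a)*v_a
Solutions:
 v(a) = -sqrt(C1 + a^2)
 v(a) = sqrt(C1 + a^2)


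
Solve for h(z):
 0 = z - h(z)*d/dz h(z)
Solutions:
 h(z) = -sqrt(C1 + z^2)
 h(z) = sqrt(C1 + z^2)


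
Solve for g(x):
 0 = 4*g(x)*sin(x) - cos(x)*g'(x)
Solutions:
 g(x) = C1/cos(x)^4


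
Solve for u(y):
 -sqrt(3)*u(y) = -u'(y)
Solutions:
 u(y) = C1*exp(sqrt(3)*y)


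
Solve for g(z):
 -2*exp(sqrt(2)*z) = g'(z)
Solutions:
 g(z) = C1 - sqrt(2)*exp(sqrt(2)*z)


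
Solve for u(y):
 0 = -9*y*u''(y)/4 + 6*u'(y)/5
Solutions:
 u(y) = C1 + C2*y^(23/15)


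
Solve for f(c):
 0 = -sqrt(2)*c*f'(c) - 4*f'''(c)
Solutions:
 f(c) = C1 + Integral(C2*airyai(-sqrt(2)*c/2) + C3*airybi(-sqrt(2)*c/2), c)


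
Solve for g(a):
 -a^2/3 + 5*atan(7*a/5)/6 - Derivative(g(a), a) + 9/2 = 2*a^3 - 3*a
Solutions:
 g(a) = C1 - a^4/2 - a^3/9 + 3*a^2/2 + 5*a*atan(7*a/5)/6 + 9*a/2 - 25*log(49*a^2 + 25)/84


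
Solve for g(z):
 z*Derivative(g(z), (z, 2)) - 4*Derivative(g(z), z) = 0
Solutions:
 g(z) = C1 + C2*z^5


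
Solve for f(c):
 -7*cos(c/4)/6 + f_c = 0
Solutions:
 f(c) = C1 + 14*sin(c/4)/3


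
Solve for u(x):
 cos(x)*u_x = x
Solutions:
 u(x) = C1 + Integral(x/cos(x), x)


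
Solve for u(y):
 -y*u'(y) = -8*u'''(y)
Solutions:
 u(y) = C1 + Integral(C2*airyai(y/2) + C3*airybi(y/2), y)


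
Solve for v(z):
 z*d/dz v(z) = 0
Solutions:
 v(z) = C1


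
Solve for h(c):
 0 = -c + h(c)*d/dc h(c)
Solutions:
 h(c) = -sqrt(C1 + c^2)
 h(c) = sqrt(C1 + c^2)


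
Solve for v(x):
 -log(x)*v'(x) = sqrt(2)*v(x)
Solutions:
 v(x) = C1*exp(-sqrt(2)*li(x))


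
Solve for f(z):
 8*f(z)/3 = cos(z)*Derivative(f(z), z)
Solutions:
 f(z) = C1*(sin(z) + 1)^(4/3)/(sin(z) - 1)^(4/3)


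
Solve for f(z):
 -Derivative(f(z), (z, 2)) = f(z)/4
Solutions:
 f(z) = C1*sin(z/2) + C2*cos(z/2)


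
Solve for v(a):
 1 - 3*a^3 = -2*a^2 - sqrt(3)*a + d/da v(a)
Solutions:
 v(a) = C1 - 3*a^4/4 + 2*a^3/3 + sqrt(3)*a^2/2 + a


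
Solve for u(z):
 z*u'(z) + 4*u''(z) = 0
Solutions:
 u(z) = C1 + C2*erf(sqrt(2)*z/4)


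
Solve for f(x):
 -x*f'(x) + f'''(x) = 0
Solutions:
 f(x) = C1 + Integral(C2*airyai(x) + C3*airybi(x), x)


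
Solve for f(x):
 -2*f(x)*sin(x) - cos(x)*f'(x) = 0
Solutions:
 f(x) = C1*cos(x)^2


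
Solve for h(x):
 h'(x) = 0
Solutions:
 h(x) = C1


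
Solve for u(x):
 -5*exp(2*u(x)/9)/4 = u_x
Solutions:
 u(x) = 9*log(-sqrt(-1/(C1 - 5*x))) + 9*log(2)/2 + 9*log(3)
 u(x) = 9*log(-1/(C1 - 5*x))/2 + 9*log(2)/2 + 9*log(3)


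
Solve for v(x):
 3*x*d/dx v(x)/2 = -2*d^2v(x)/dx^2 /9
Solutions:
 v(x) = C1 + C2*erf(3*sqrt(6)*x/4)


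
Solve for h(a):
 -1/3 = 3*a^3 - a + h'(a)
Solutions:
 h(a) = C1 - 3*a^4/4 + a^2/2 - a/3


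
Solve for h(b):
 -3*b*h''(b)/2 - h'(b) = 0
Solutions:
 h(b) = C1 + C2*b^(1/3)


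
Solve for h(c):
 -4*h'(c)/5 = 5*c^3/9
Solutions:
 h(c) = C1 - 25*c^4/144


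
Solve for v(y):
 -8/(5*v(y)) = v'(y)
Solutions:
 v(y) = -sqrt(C1 - 80*y)/5
 v(y) = sqrt(C1 - 80*y)/5


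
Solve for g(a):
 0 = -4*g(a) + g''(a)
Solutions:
 g(a) = C1*exp(-2*a) + C2*exp(2*a)


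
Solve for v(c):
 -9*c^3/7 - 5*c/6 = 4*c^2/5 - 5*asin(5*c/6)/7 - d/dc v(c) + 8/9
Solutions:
 v(c) = C1 + 9*c^4/28 + 4*c^3/15 + 5*c^2/12 - 5*c*asin(5*c/6)/7 + 8*c/9 - sqrt(36 - 25*c^2)/7


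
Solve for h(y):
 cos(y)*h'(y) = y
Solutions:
 h(y) = C1 + Integral(y/cos(y), y)


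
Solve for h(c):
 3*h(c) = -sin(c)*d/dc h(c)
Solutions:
 h(c) = C1*(cos(c) + 1)^(3/2)/(cos(c) - 1)^(3/2)


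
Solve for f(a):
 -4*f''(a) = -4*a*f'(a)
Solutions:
 f(a) = C1 + C2*erfi(sqrt(2)*a/2)


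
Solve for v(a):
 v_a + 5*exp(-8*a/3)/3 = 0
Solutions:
 v(a) = C1 + 5*exp(-8*a/3)/8


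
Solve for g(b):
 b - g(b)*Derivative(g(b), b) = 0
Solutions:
 g(b) = -sqrt(C1 + b^2)
 g(b) = sqrt(C1 + b^2)


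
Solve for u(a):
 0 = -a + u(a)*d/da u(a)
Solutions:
 u(a) = -sqrt(C1 + a^2)
 u(a) = sqrt(C1 + a^2)


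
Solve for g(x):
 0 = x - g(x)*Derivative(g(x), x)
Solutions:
 g(x) = -sqrt(C1 + x^2)
 g(x) = sqrt(C1 + x^2)


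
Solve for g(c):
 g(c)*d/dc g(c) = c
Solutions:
 g(c) = -sqrt(C1 + c^2)
 g(c) = sqrt(C1 + c^2)


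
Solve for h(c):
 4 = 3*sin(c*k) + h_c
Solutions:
 h(c) = C1 + 4*c + 3*cos(c*k)/k


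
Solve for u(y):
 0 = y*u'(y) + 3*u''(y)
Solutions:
 u(y) = C1 + C2*erf(sqrt(6)*y/6)


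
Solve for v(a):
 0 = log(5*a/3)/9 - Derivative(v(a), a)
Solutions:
 v(a) = C1 + a*log(a)/9 - a*log(3)/9 - a/9 + a*log(5)/9


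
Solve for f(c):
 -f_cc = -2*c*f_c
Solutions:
 f(c) = C1 + C2*erfi(c)


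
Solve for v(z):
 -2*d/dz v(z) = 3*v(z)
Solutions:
 v(z) = C1*exp(-3*z/2)


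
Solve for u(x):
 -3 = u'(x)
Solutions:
 u(x) = C1 - 3*x


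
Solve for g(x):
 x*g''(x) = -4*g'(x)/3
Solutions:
 g(x) = C1 + C2/x^(1/3)


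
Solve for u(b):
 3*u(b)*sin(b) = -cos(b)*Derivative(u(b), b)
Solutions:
 u(b) = C1*cos(b)^3


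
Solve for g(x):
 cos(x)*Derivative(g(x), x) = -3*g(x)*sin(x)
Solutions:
 g(x) = C1*cos(x)^3


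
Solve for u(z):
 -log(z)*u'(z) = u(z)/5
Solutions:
 u(z) = C1*exp(-li(z)/5)


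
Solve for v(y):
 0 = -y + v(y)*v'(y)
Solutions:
 v(y) = -sqrt(C1 + y^2)
 v(y) = sqrt(C1 + y^2)


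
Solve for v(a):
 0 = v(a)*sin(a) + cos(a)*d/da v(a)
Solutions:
 v(a) = C1*cos(a)


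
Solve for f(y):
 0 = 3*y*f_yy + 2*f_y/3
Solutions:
 f(y) = C1 + C2*y^(7/9)


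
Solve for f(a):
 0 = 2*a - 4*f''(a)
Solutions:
 f(a) = C1 + C2*a + a^3/12


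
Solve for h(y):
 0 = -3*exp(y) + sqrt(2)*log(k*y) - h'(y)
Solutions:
 h(y) = C1 + sqrt(2)*y*log(k*y) - sqrt(2)*y - 3*exp(y)


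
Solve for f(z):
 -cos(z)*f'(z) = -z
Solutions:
 f(z) = C1 + Integral(z/cos(z), z)


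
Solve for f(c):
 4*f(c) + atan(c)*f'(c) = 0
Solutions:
 f(c) = C1*exp(-4*Integral(1/atan(c), c))


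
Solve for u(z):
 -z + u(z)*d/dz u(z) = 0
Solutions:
 u(z) = -sqrt(C1 + z^2)
 u(z) = sqrt(C1 + z^2)


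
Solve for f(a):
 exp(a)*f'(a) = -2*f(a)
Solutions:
 f(a) = C1*exp(2*exp(-a))


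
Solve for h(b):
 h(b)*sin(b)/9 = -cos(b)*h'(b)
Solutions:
 h(b) = C1*cos(b)^(1/9)


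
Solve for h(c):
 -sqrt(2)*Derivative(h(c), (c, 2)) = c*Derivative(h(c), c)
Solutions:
 h(c) = C1 + C2*erf(2^(1/4)*c/2)


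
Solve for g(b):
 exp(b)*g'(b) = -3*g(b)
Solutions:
 g(b) = C1*exp(3*exp(-b))


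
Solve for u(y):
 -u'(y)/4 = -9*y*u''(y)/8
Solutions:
 u(y) = C1 + C2*y^(11/9)
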